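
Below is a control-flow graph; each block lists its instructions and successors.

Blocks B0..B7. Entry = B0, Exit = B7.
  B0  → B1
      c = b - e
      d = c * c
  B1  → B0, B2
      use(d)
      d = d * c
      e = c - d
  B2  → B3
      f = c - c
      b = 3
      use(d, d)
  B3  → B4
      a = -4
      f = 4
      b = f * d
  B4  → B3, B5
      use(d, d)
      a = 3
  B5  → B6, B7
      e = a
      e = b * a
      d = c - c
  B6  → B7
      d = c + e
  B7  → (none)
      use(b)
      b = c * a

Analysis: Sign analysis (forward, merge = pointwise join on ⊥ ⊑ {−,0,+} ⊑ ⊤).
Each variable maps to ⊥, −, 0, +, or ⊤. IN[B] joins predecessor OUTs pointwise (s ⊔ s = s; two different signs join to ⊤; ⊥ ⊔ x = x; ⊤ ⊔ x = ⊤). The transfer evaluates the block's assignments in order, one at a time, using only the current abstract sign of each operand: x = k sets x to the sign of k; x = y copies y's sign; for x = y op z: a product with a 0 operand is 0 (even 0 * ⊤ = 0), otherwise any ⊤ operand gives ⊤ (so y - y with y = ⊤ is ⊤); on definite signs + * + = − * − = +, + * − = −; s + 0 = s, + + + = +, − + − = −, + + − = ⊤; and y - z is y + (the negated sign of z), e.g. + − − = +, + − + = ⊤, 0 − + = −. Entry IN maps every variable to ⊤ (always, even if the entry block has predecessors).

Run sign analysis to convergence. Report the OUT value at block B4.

Per-block solution:
  B0: | IN=(all ⊤) | OUT=(all ⊤)
  B1: | IN=(all ⊤) | OUT=(all ⊤)
  B2: | IN=(all ⊤) | OUT={b:+; rest ⊤}
  B3: | IN=(all ⊤) | OUT={a:-, f:+; rest ⊤}
  B4: | IN={a:-, f:+; rest ⊤} | OUT={a:+, f:+; rest ⊤}
  B5: | IN={a:+, f:+; rest ⊤} | OUT={a:+, f:+; rest ⊤}
  B6: | IN={a:+, f:+; rest ⊤} | OUT={a:+, f:+; rest ⊤}
  B7: | IN={a:+, f:+; rest ⊤} | OUT={a:+, f:+; rest ⊤}

Merge at B4: IN[B4] = OUT[B3] = {a: -, b: ⊤, c: ⊤, d: ⊤, e: ⊤, f: +}
Applying B4's transfer function to that IN value gives OUT[B4] (row B4 above).

Answer: {a: +, b: ⊤, c: ⊤, d: ⊤, e: ⊤, f: +}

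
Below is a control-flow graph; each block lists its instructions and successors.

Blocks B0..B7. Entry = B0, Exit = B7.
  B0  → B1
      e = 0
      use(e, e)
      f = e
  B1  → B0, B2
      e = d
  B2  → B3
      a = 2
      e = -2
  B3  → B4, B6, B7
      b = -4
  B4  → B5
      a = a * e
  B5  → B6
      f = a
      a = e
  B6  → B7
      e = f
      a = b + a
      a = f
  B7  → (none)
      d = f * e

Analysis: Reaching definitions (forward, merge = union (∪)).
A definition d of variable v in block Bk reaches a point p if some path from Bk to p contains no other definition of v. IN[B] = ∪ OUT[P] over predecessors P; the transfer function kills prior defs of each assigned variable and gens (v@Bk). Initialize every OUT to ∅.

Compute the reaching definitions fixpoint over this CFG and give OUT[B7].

Fixpoint table:
  B0:  IN={e@B1, f@B0}  OUT={e@B0, f@B0}
  B1:  IN={e@B0, f@B0}  OUT={e@B1, f@B0}
  B2:  IN={e@B1, f@B0}  OUT={a@B2, e@B2, f@B0}
  B3:  IN={a@B2, e@B2, f@B0}  OUT={a@B2, b@B3, e@B2, f@B0}
  B4:  IN={a@B2, b@B3, e@B2, f@B0}  OUT={a@B4, b@B3, e@B2, f@B0}
  B5:  IN={a@B4, b@B3, e@B2, f@B0}  OUT={a@B5, b@B3, e@B2, f@B5}
  B6:  IN={a@B2, a@B5, b@B3, e@B2, f@B0, f@B5}  OUT={a@B6, b@B3, e@B6, f@B0, f@B5}
  B7:  IN={a@B2, a@B6, b@B3, e@B2, e@B6, f@B0, f@B5}  OUT={a@B2, a@B6, b@B3, d@B7, e@B2, e@B6, f@B0, f@B5}

Merge at B7: IN[B7] = OUT[B3] ⊔ OUT[B6] = {a@B2, a@B6, b@B3, e@B2, e@B6, f@B0, f@B5}
Applying B7's transfer function to that IN value gives OUT[B7] (row B7 above).

Answer: {a@B2, a@B6, b@B3, d@B7, e@B2, e@B6, f@B0, f@B5}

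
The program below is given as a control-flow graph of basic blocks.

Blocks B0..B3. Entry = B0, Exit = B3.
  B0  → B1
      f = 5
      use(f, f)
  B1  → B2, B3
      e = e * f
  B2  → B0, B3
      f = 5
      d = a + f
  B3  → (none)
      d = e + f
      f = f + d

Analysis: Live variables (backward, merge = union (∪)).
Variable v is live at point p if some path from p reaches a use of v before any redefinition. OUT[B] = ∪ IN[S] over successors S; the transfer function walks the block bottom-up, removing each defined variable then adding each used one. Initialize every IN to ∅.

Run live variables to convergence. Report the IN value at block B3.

Per-block solution:
  B0:  IN={a, e}  OUT={a, e, f}
  B1:  IN={a, e, f}  OUT={a, e, f}
  B2:  IN={a, e}  OUT={a, e, f}
  B3:  IN={e, f}  OUT={}

B3 is the boundary node: OUT[B3] = {}
Applying B3's transfer function to that OUT value gives IN[B3] (row B3 above).

Answer: {e, f}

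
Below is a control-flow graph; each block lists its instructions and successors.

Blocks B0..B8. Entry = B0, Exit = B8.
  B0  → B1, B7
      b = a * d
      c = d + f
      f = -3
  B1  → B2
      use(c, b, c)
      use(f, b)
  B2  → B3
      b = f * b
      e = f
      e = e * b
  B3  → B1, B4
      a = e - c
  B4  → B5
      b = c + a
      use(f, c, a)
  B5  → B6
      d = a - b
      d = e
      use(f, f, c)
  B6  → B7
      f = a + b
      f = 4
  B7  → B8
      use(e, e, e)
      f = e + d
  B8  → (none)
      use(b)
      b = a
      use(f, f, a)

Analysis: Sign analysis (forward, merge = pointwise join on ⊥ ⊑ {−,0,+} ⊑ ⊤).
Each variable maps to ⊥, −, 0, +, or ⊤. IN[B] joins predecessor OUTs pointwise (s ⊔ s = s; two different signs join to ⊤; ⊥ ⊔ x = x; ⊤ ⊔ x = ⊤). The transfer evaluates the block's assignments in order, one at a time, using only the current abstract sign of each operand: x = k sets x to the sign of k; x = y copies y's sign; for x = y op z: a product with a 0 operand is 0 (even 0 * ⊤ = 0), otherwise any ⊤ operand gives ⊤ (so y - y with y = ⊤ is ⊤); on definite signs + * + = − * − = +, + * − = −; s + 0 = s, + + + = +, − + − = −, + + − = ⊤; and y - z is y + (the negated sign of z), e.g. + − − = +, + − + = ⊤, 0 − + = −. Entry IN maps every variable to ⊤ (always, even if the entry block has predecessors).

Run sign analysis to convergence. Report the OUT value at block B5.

Answer: {a: ⊤, b: ⊤, c: ⊤, d: ⊤, e: ⊤, f: -}

Derivation:
Per-block solution:
  B0:   IN=(all ⊤)   OUT={f:-; rest ⊤}
  B1:   IN={f:-; rest ⊤}   OUT={f:-; rest ⊤}
  B2:   IN={f:-; rest ⊤}   OUT={f:-; rest ⊤}
  B3:   IN={f:-; rest ⊤}   OUT={f:-; rest ⊤}
  B4:   IN={f:-; rest ⊤}   OUT={f:-; rest ⊤}
  B5:   IN={f:-; rest ⊤}   OUT={f:-; rest ⊤}
  B6:   IN={f:-; rest ⊤}   OUT={f:+; rest ⊤}
  B7:   IN=(all ⊤)   OUT=(all ⊤)
  B8:   IN=(all ⊤)   OUT=(all ⊤)

Merge at B5: IN[B5] = OUT[B4] = {a: ⊤, b: ⊤, c: ⊤, d: ⊤, e: ⊤, f: -}
Applying B5's transfer function to that IN value gives OUT[B5] (row B5 above).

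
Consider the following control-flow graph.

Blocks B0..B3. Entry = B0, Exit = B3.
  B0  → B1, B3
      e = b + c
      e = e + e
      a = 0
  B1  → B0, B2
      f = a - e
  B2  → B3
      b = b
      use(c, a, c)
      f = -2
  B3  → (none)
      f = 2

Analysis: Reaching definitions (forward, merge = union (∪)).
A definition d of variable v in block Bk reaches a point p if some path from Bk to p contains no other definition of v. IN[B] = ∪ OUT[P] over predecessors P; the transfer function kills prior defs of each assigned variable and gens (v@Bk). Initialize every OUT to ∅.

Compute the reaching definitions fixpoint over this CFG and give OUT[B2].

Converged values:
  B0:  IN={a@B0, e@B0, f@B1}  OUT={a@B0, e@B0, f@B1}
  B1:  IN={a@B0, e@B0, f@B1}  OUT={a@B0, e@B0, f@B1}
  B2:  IN={a@B0, e@B0, f@B1}  OUT={a@B0, b@B2, e@B0, f@B2}
  B3:  IN={a@B0, b@B2, e@B0, f@B1, f@B2}  OUT={a@B0, b@B2, e@B0, f@B3}

Merge at B2: IN[B2] = OUT[B1] = {a@B0, e@B0, f@B1}
Applying B2's transfer function to that IN value gives OUT[B2] (row B2 above).

Answer: {a@B0, b@B2, e@B0, f@B2}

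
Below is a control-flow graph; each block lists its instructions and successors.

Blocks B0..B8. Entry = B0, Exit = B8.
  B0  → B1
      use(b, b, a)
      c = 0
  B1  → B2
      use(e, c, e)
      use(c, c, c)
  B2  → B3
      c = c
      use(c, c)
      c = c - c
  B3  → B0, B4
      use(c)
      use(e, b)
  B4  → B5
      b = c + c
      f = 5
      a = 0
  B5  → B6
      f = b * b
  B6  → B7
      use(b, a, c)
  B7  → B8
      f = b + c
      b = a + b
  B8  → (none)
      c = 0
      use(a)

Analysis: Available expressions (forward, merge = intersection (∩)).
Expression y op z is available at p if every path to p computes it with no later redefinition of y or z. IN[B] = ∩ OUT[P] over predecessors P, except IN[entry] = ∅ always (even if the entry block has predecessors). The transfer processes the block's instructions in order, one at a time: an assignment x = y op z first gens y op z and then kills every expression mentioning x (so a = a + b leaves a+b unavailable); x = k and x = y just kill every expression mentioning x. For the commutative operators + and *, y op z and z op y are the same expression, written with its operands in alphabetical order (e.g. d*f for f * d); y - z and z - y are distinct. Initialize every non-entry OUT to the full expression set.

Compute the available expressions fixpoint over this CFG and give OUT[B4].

Per-block solution:
  B0:   IN={}   OUT={}
  B1:   IN={}   OUT={}
  B2:   IN={}   OUT={}
  B3:   IN={}   OUT={}
  B4:   IN={}   OUT={c+c}
  B5:   IN={c+c}   OUT={b*b, c+c}
  B6:   IN={b*b, c+c}   OUT={b*b, c+c}
  B7:   IN={b*b, c+c}   OUT={c+c}
  B8:   IN={c+c}   OUT={}

Merge at B4: IN[B4] = OUT[B3] = {}
Applying B4's transfer function to that IN value gives OUT[B4] (row B4 above).

Answer: {c+c}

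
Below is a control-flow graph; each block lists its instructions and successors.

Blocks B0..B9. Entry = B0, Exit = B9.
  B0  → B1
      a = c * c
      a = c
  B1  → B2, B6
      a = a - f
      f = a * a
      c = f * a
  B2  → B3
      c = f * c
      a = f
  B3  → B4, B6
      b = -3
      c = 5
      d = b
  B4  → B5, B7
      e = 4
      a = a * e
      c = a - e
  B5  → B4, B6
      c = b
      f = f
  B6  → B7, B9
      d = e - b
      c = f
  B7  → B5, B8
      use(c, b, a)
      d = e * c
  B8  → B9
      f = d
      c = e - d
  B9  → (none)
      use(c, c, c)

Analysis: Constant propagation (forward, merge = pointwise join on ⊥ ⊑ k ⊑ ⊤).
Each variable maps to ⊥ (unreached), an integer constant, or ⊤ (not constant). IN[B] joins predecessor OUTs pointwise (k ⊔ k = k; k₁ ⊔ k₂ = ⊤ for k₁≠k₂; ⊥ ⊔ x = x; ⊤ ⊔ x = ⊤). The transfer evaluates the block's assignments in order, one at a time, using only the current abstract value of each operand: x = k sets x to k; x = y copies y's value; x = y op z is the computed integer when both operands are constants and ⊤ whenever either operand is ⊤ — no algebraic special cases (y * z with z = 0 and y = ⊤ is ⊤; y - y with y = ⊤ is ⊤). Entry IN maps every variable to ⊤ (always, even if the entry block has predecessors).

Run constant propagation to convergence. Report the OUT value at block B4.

Answer: {a: ⊤, b: ⊤, c: ⊤, d: ⊤, e: 4, f: ⊤}

Trace:
Converged values:
  B0:  IN=(all ⊤)  OUT=(all ⊤)
  B1:  IN=(all ⊤)  OUT=(all ⊤)
  B2:  IN=(all ⊤)  OUT=(all ⊤)
  B3:  IN=(all ⊤)  OUT={b:-3, c:5, d:-3; rest ⊤}
  B4:  IN=(all ⊤)  OUT={e:4; rest ⊤}
  B5:  IN=(all ⊤)  OUT=(all ⊤)
  B6:  IN=(all ⊤)  OUT=(all ⊤)
  B7:  IN=(all ⊤)  OUT=(all ⊤)
  B8:  IN=(all ⊤)  OUT=(all ⊤)
  B9:  IN=(all ⊤)  OUT=(all ⊤)

Merge at B4: IN[B4] = OUT[B3] ⊔ OUT[B5] = {a: ⊤, b: ⊤, c: ⊤, d: ⊤, e: ⊤, f: ⊤}
Applying B4's transfer function to that IN value gives OUT[B4] (row B4 above).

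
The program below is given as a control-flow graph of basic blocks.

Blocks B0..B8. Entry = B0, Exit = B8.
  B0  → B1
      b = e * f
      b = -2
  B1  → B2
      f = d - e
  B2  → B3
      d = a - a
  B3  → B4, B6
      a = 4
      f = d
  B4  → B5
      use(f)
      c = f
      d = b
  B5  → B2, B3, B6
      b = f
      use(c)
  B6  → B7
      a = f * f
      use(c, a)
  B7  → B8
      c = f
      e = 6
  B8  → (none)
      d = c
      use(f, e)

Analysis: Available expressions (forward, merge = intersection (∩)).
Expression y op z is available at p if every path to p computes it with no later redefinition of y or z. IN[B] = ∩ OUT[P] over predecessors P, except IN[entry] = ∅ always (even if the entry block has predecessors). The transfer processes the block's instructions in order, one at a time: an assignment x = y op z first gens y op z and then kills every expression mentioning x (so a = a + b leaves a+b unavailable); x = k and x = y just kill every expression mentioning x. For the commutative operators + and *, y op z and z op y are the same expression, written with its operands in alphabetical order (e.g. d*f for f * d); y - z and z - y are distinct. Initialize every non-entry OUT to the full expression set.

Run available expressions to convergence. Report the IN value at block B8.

Fixpoint table:
  B0:  IN={}  OUT={e*f}
  B1:  IN={e*f}  OUT={d-e}
  B2:  IN={}  OUT={a-a}
  B3:  IN={}  OUT={}
  B4:  IN={}  OUT={}
  B5:  IN={}  OUT={}
  B6:  IN={}  OUT={f*f}
  B7:  IN={f*f}  OUT={f*f}
  B8:  IN={f*f}  OUT={f*f}

Merge at B8: IN[B8] = OUT[B7] = {f*f}

Answer: {f*f}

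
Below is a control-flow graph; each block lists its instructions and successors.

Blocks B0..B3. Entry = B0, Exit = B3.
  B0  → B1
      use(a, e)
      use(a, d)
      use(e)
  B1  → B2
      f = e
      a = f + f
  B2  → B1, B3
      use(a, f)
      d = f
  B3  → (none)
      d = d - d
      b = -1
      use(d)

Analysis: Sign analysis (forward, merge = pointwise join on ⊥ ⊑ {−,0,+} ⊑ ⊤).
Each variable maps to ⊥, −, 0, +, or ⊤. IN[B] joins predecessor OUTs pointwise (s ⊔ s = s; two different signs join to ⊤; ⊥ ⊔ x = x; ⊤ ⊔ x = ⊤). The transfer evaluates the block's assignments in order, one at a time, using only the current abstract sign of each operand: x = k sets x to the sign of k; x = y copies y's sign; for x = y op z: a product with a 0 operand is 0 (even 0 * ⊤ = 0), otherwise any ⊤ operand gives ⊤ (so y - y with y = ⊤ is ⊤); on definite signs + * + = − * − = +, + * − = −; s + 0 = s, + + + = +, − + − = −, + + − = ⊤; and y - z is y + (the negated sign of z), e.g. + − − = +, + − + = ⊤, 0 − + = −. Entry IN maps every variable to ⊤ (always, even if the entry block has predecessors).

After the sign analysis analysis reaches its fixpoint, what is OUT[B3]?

Fixpoint table:
  B0:  IN=(all ⊤)  OUT=(all ⊤)
  B1:  IN=(all ⊤)  OUT=(all ⊤)
  B2:  IN=(all ⊤)  OUT=(all ⊤)
  B3:  IN=(all ⊤)  OUT={b:-; rest ⊤}

Merge at B3: IN[B3] = OUT[B2] = {a: ⊤, b: ⊤, c: ⊤, d: ⊤, e: ⊤, f: ⊤}
Applying B3's transfer function to that IN value gives OUT[B3] (row B3 above).

Answer: {a: ⊤, b: -, c: ⊤, d: ⊤, e: ⊤, f: ⊤}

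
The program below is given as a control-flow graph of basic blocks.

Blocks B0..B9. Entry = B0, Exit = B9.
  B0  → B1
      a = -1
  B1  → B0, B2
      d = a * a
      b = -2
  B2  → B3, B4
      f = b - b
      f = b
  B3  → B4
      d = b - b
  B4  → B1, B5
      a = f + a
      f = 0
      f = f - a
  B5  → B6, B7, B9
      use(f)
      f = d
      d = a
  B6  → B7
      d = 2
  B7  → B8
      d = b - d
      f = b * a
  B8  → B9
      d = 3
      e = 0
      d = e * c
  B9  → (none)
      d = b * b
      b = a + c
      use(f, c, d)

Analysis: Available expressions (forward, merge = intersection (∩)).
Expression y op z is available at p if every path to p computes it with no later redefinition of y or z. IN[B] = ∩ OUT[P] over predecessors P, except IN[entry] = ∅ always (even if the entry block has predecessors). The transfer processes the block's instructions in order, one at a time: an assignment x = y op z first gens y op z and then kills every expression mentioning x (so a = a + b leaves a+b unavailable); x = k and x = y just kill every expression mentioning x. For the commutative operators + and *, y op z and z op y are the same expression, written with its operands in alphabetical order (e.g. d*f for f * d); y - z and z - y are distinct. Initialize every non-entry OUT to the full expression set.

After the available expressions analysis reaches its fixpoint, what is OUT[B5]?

Per-block solution:
  B0:  IN={}  OUT={}
  B1:  IN={}  OUT={a*a}
  B2:  IN={a*a}  OUT={a*a, b-b}
  B3:  IN={a*a, b-b}  OUT={a*a, b-b}
  B4:  IN={a*a, b-b}  OUT={b-b}
  B5:  IN={b-b}  OUT={b-b}
  B6:  IN={b-b}  OUT={b-b}
  B7:  IN={b-b}  OUT={a*b, b-b}
  B8:  IN={a*b, b-b}  OUT={a*b, b-b, c*e}
  B9:  IN={b-b}  OUT={a+c}

Merge at B5: IN[B5] = OUT[B4] = {b-b}
Applying B5's transfer function to that IN value gives OUT[B5] (row B5 above).

Answer: {b-b}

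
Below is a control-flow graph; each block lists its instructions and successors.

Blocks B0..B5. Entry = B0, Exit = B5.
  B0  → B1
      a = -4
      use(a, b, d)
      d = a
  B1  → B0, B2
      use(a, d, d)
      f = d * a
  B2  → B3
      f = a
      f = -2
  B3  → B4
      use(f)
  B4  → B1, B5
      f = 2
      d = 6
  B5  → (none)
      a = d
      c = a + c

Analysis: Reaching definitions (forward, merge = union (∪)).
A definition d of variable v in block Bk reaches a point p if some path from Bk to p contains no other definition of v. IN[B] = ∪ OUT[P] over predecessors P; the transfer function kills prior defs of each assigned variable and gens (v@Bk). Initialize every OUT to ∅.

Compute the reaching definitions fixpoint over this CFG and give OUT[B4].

Answer: {a@B0, d@B4, f@B4}

Derivation:
Fixpoint table:
  B0:   IN={a@B0, d@B0, d@B4, f@B1}   OUT={a@B0, d@B0, f@B1}
  B1:   IN={a@B0, d@B0, d@B4, f@B1, f@B4}   OUT={a@B0, d@B0, d@B4, f@B1}
  B2:   IN={a@B0, d@B0, d@B4, f@B1}   OUT={a@B0, d@B0, d@B4, f@B2}
  B3:   IN={a@B0, d@B0, d@B4, f@B2}   OUT={a@B0, d@B0, d@B4, f@B2}
  B4:   IN={a@B0, d@B0, d@B4, f@B2}   OUT={a@B0, d@B4, f@B4}
  B5:   IN={a@B0, d@B4, f@B4}   OUT={a@B5, c@B5, d@B4, f@B4}

Merge at B4: IN[B4] = OUT[B3] = {a@B0, d@B0, d@B4, f@B2}
Applying B4's transfer function to that IN value gives OUT[B4] (row B4 above).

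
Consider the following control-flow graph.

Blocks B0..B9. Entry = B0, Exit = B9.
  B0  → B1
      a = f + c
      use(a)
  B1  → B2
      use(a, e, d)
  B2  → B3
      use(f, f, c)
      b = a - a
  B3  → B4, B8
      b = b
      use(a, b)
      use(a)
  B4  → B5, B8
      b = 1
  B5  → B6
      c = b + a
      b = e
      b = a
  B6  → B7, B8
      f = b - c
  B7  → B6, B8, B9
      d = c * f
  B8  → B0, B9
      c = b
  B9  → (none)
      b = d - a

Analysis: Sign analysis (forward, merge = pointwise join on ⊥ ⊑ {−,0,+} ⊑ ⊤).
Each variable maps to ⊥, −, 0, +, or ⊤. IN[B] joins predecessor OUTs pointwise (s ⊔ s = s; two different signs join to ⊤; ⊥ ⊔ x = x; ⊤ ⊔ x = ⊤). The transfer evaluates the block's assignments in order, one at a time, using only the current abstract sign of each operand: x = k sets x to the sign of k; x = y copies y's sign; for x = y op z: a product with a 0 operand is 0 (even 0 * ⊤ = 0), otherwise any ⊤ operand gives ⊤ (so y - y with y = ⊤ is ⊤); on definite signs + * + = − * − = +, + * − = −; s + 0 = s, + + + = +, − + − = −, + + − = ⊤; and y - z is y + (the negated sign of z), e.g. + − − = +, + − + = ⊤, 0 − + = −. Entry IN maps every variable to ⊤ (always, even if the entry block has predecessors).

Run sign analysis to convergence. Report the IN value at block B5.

Answer: {a: ⊤, b: +, c: ⊤, d: ⊤, e: ⊤, f: ⊤}

Trace:
Per-block solution:
  B0:   IN=(all ⊤)   OUT=(all ⊤)
  B1:   IN=(all ⊤)   OUT=(all ⊤)
  B2:   IN=(all ⊤)   OUT=(all ⊤)
  B3:   IN=(all ⊤)   OUT=(all ⊤)
  B4:   IN=(all ⊤)   OUT={b:+; rest ⊤}
  B5:   IN={b:+; rest ⊤}   OUT=(all ⊤)
  B6:   IN=(all ⊤)   OUT=(all ⊤)
  B7:   IN=(all ⊤)   OUT=(all ⊤)
  B8:   IN=(all ⊤)   OUT=(all ⊤)
  B9:   IN=(all ⊤)   OUT=(all ⊤)

Merge at B5: IN[B5] = OUT[B4] = {a: ⊤, b: +, c: ⊤, d: ⊤, e: ⊤, f: ⊤}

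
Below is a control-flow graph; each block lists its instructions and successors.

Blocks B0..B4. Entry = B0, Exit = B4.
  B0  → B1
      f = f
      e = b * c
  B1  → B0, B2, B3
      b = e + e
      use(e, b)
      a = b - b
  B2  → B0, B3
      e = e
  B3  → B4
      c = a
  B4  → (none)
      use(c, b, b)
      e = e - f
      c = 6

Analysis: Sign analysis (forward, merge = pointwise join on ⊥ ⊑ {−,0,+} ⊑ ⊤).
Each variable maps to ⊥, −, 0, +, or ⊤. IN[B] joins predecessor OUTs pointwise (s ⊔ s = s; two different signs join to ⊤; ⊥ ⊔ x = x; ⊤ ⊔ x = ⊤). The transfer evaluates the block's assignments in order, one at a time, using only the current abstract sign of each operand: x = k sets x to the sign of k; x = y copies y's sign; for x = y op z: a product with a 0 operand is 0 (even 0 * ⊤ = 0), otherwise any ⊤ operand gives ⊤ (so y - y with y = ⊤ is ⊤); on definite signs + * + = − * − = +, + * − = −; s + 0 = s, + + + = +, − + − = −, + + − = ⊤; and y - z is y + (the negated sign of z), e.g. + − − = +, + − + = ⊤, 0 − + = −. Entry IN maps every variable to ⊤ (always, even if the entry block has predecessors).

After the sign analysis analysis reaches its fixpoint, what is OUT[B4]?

Fixpoint table:
  B0:   IN=(all ⊤)   OUT=(all ⊤)
  B1:   IN=(all ⊤)   OUT=(all ⊤)
  B2:   IN=(all ⊤)   OUT=(all ⊤)
  B3:   IN=(all ⊤)   OUT=(all ⊤)
  B4:   IN=(all ⊤)   OUT={c:+; rest ⊤}

Merge at B4: IN[B4] = OUT[B3] = {a: ⊤, b: ⊤, c: ⊤, d: ⊤, e: ⊤, f: ⊤}
Applying B4's transfer function to that IN value gives OUT[B4] (row B4 above).

Answer: {a: ⊤, b: ⊤, c: +, d: ⊤, e: ⊤, f: ⊤}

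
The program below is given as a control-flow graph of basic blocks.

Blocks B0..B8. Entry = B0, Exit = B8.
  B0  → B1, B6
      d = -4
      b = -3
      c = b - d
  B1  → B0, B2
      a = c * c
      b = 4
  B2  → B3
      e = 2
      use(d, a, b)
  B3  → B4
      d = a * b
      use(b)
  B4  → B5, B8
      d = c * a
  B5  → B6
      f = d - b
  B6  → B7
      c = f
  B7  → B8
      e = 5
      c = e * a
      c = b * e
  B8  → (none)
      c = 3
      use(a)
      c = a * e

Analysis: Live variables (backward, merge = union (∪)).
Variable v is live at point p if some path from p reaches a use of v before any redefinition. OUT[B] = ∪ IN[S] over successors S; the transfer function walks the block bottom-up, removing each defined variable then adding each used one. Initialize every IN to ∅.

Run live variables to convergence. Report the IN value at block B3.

Answer: {a, b, c, e}

Derivation:
Converged values:
  B0: | IN={a, f} | OUT={a, b, c, d, f}
  B1: | IN={c, d, f} | OUT={a, b, c, d, f}
  B2: | IN={a, b, c, d} | OUT={a, b, c, e}
  B3: | IN={a, b, c, e} | OUT={a, b, c, e}
  B4: | IN={a, b, c, e} | OUT={a, b, d, e}
  B5: | IN={a, b, d} | OUT={a, b, f}
  B6: | IN={a, b, f} | OUT={a, b}
  B7: | IN={a, b} | OUT={a, e}
  B8: | IN={a, e} | OUT={}

Merge at B3: OUT[B3] = IN[B4] = {a, b, c, e}
Applying B3's transfer function to that OUT value gives IN[B3] (row B3 above).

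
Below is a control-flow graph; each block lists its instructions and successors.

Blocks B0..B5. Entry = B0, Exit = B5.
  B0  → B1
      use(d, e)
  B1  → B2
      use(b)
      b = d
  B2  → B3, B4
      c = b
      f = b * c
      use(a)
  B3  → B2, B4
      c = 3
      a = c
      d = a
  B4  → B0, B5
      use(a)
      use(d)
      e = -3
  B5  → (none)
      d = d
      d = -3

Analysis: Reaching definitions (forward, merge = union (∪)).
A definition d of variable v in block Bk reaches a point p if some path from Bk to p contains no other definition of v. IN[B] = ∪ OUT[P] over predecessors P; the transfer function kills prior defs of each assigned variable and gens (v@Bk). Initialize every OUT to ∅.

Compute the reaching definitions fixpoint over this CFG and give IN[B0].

Per-block solution:
  B0:  IN={a@B3, b@B1, c@B2, c@B3, d@B3, e@B4, f@B2}  OUT={a@B3, b@B1, c@B2, c@B3, d@B3, e@B4, f@B2}
  B1:  IN={a@B3, b@B1, c@B2, c@B3, d@B3, e@B4, f@B2}  OUT={a@B3, b@B1, c@B2, c@B3, d@B3, e@B4, f@B2}
  B2:  IN={a@B3, b@B1, c@B2, c@B3, d@B3, e@B4, f@B2}  OUT={a@B3, b@B1, c@B2, d@B3, e@B4, f@B2}
  B3:  IN={a@B3, b@B1, c@B2, d@B3, e@B4, f@B2}  OUT={a@B3, b@B1, c@B3, d@B3, e@B4, f@B2}
  B4:  IN={a@B3, b@B1, c@B2, c@B3, d@B3, e@B4, f@B2}  OUT={a@B3, b@B1, c@B2, c@B3, d@B3, e@B4, f@B2}
  B5:  IN={a@B3, b@B1, c@B2, c@B3, d@B3, e@B4, f@B2}  OUT={a@B3, b@B1, c@B2, c@B3, d@B5, e@B4, f@B2}

Merge at B0 (entry node, so the boundary value {} is joined with the incoming edge(s)): IN[B0] = {} ⊔ OUT[B4] = {a@B3, b@B1, c@B2, c@B3, d@B3, e@B4, f@B2}

Answer: {a@B3, b@B1, c@B2, c@B3, d@B3, e@B4, f@B2}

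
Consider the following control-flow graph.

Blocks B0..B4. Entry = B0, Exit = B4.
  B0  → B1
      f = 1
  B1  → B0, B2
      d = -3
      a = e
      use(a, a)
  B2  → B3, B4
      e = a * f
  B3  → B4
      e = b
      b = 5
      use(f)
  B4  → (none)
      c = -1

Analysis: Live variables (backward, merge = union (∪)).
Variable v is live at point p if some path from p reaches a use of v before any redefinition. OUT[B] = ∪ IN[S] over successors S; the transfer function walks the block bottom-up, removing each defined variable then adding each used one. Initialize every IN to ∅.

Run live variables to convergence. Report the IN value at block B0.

Per-block solution:
  B0:   IN={b, e}   OUT={b, e, f}
  B1:   IN={b, e, f}   OUT={a, b, e, f}
  B2:   IN={a, b, f}   OUT={b, f}
  B3:   IN={b, f}   OUT={}
  B4:   IN={}   OUT={}

Merge at B0: OUT[B0] = IN[B1] = {b, e, f}
Applying B0's transfer function to that OUT value gives IN[B0] (row B0 above).

Answer: {b, e}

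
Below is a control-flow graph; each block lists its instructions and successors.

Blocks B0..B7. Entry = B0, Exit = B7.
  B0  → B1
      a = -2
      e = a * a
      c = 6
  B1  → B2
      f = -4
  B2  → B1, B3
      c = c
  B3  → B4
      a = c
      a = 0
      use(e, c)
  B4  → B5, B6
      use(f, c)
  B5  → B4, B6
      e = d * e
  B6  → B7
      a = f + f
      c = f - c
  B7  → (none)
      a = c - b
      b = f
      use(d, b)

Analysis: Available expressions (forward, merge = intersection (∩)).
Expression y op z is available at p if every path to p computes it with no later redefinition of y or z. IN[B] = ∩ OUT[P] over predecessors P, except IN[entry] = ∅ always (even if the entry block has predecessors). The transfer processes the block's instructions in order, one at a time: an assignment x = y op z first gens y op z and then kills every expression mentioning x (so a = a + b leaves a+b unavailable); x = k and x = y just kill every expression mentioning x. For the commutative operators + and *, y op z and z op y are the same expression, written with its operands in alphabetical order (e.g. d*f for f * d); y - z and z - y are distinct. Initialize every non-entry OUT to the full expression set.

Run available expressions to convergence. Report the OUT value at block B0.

Per-block solution:
  B0:  IN={}  OUT={a*a}
  B1:  IN={a*a}  OUT={a*a}
  B2:  IN={a*a}  OUT={a*a}
  B3:  IN={a*a}  OUT={}
  B4:  IN={}  OUT={}
  B5:  IN={}  OUT={}
  B6:  IN={}  OUT={f+f}
  B7:  IN={f+f}  OUT={f+f}

B0 is the boundary node: IN[B0] = {}
Applying B0's transfer function to that IN value gives OUT[B0] (row B0 above).

Answer: {a*a}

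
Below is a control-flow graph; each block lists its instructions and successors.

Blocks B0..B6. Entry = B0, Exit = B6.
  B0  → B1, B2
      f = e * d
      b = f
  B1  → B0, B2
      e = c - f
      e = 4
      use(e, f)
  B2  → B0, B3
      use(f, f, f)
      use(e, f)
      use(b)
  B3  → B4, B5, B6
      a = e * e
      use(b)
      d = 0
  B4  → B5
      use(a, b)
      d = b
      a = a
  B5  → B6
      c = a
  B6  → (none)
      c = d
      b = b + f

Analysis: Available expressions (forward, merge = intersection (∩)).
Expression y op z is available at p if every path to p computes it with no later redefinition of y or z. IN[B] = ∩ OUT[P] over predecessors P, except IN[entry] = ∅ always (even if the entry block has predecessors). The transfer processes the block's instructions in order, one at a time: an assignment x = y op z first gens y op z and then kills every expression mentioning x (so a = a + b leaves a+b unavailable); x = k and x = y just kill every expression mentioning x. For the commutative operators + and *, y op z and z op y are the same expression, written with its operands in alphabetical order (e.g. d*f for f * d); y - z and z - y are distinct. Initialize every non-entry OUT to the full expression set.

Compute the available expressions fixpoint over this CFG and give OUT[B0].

Fixpoint table:
  B0: | IN={} | OUT={d*e}
  B1: | IN={d*e} | OUT={c-f}
  B2: | IN={} | OUT={}
  B3: | IN={} | OUT={e*e}
  B4: | IN={e*e} | OUT={e*e}
  B5: | IN={e*e} | OUT={e*e}
  B6: | IN={e*e} | OUT={e*e}

Merge at B0 (entry node, so the boundary value {} is joined with the incoming edge(s)): IN[B0] = {} ∩ OUT[B1] ∩ OUT[B2] = {}
Applying B0's transfer function to that IN value gives OUT[B0] (row B0 above).

Answer: {d*e}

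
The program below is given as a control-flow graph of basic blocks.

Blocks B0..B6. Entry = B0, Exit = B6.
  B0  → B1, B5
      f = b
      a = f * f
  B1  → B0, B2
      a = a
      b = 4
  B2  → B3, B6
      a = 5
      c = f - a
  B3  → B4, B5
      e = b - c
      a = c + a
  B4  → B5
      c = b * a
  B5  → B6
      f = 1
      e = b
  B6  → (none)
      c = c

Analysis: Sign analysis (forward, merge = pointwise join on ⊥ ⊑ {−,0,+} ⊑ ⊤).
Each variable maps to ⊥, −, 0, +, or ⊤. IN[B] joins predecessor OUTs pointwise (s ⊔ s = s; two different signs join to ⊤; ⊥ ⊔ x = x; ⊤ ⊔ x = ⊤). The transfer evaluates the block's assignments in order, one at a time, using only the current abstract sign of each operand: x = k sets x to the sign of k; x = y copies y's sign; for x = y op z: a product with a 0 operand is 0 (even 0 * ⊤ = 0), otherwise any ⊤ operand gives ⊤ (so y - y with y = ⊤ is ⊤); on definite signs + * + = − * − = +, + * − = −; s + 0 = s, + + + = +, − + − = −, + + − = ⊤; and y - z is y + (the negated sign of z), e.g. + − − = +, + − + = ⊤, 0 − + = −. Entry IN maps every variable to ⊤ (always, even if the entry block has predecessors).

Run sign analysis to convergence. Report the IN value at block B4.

Per-block solution:
  B0:   IN=(all ⊤)   OUT=(all ⊤)
  B1:   IN=(all ⊤)   OUT={b:+; rest ⊤}
  B2:   IN={b:+; rest ⊤}   OUT={a:+, b:+; rest ⊤}
  B3:   IN={a:+, b:+; rest ⊤}   OUT={b:+; rest ⊤}
  B4:   IN={b:+; rest ⊤}   OUT={b:+; rest ⊤}
  B5:   IN=(all ⊤)   OUT={f:+; rest ⊤}
  B6:   IN=(all ⊤)   OUT=(all ⊤)

Merge at B4: IN[B4] = OUT[B3] = {a: ⊤, b: +, c: ⊤, d: ⊤, e: ⊤, f: ⊤}

Answer: {a: ⊤, b: +, c: ⊤, d: ⊤, e: ⊤, f: ⊤}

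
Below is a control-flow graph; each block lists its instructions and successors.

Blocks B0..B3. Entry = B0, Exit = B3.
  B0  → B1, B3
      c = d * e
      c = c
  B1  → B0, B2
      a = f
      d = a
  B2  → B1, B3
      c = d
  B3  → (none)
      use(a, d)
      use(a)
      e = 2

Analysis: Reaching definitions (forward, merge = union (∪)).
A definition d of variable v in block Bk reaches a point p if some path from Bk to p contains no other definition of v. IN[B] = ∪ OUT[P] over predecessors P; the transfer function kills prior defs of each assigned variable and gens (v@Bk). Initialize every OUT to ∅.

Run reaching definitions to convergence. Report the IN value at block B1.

Answer: {a@B1, c@B0, c@B2, d@B1}

Working:
Fixpoint table:
  B0:   IN={a@B1, c@B0, c@B2, d@B1}   OUT={a@B1, c@B0, d@B1}
  B1:   IN={a@B1, c@B0, c@B2, d@B1}   OUT={a@B1, c@B0, c@B2, d@B1}
  B2:   IN={a@B1, c@B0, c@B2, d@B1}   OUT={a@B1, c@B2, d@B1}
  B3:   IN={a@B1, c@B0, c@B2, d@B1}   OUT={a@B1, c@B0, c@B2, d@B1, e@B3}

Merge at B1: IN[B1] = OUT[B0] ⊔ OUT[B2] = {a@B1, c@B0, c@B2, d@B1}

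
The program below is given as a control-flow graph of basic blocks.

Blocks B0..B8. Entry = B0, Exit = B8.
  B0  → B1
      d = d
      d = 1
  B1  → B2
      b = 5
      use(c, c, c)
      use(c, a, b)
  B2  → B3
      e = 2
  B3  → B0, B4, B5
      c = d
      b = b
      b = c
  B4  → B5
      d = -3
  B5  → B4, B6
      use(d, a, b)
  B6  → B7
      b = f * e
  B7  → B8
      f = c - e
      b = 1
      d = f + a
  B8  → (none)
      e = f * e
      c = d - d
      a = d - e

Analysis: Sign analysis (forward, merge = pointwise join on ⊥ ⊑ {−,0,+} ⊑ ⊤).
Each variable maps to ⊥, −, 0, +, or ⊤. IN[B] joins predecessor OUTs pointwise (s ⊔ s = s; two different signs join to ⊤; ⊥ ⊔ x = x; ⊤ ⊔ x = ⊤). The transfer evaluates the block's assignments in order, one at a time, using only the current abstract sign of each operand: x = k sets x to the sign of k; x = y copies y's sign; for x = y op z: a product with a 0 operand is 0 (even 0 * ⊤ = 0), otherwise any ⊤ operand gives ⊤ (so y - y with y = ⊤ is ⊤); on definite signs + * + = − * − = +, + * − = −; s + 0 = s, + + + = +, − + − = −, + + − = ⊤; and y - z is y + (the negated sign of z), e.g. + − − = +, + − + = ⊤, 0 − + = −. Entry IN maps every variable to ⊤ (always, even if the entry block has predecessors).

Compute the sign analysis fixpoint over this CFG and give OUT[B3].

Answer: {a: ⊤, b: +, c: +, d: +, e: +, f: ⊤}

Derivation:
Fixpoint table:
  B0:  IN=(all ⊤)  OUT={d:+; rest ⊤}
  B1:  IN={d:+; rest ⊤}  OUT={b:+, d:+; rest ⊤}
  B2:  IN={b:+, d:+; rest ⊤}  OUT={b:+, d:+, e:+; rest ⊤}
  B3:  IN={b:+, d:+, e:+; rest ⊤}  OUT={b:+, c:+, d:+, e:+; rest ⊤}
  B4:  IN={b:+, c:+, e:+; rest ⊤}  OUT={b:+, c:+, d:-, e:+; rest ⊤}
  B5:  IN={b:+, c:+, e:+; rest ⊤}  OUT={b:+, c:+, e:+; rest ⊤}
  B6:  IN={b:+, c:+, e:+; rest ⊤}  OUT={c:+, e:+; rest ⊤}
  B7:  IN={c:+, e:+; rest ⊤}  OUT={b:+, c:+, e:+; rest ⊤}
  B8:  IN={b:+, c:+, e:+; rest ⊤}  OUT={b:+; rest ⊤}

Merge at B3: IN[B3] = OUT[B2] = {a: ⊤, b: +, c: ⊤, d: +, e: +, f: ⊤}
Applying B3's transfer function to that IN value gives OUT[B3] (row B3 above).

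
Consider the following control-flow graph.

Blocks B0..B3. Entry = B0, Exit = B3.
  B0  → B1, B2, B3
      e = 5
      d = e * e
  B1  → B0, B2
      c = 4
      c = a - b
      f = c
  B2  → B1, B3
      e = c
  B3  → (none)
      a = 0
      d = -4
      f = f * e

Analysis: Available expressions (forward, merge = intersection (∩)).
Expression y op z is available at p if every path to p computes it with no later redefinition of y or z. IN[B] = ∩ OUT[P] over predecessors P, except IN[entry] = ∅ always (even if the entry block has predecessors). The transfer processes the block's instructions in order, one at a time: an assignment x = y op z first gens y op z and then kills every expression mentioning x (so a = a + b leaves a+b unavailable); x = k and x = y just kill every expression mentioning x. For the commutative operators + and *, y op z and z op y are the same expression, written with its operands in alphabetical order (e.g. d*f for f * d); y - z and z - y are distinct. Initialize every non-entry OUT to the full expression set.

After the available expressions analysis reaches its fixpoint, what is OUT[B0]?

Answer: {e*e}

Trace:
Fixpoint table:
  B0: | IN={} | OUT={e*e}
  B1: | IN={} | OUT={a-b}
  B2: | IN={} | OUT={}
  B3: | IN={} | OUT={}

Merge at B0 (entry node, so the boundary value {} is joined with the incoming edge(s)): IN[B0] = {} ∩ OUT[B1] = {}
Applying B0's transfer function to that IN value gives OUT[B0] (row B0 above).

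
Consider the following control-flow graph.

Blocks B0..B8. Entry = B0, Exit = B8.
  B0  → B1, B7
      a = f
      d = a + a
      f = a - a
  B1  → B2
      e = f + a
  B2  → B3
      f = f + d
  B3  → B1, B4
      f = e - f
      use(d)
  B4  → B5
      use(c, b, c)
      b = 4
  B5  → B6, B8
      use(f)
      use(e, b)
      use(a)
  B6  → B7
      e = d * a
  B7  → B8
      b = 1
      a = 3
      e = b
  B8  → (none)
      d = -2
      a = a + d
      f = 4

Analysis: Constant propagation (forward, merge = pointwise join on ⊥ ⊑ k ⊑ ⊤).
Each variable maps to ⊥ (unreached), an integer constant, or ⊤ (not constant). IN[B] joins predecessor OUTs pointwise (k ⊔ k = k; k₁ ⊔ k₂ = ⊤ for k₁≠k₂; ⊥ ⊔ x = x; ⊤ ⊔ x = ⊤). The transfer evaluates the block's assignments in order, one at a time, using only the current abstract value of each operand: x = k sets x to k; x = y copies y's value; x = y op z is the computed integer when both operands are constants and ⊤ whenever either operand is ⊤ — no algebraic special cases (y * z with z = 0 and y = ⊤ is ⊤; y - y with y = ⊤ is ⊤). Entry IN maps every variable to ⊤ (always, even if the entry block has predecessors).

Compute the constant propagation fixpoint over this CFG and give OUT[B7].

Answer: {a: 3, b: 1, c: ⊤, d: ⊤, e: 1, f: ⊤}

Derivation:
Fixpoint table:
  B0:  IN=(all ⊤)  OUT=(all ⊤)
  B1:  IN=(all ⊤)  OUT=(all ⊤)
  B2:  IN=(all ⊤)  OUT=(all ⊤)
  B3:  IN=(all ⊤)  OUT=(all ⊤)
  B4:  IN=(all ⊤)  OUT={b:4; rest ⊤}
  B5:  IN={b:4; rest ⊤}  OUT={b:4; rest ⊤}
  B6:  IN={b:4; rest ⊤}  OUT={b:4; rest ⊤}
  B7:  IN=(all ⊤)  OUT={a:3, b:1, e:1; rest ⊤}
  B8:  IN=(all ⊤)  OUT={d:-2, f:4; rest ⊤}

Merge at B7: IN[B7] = OUT[B0] ⊔ OUT[B6] = {a: ⊤, b: ⊤, c: ⊤, d: ⊤, e: ⊤, f: ⊤}
Applying B7's transfer function to that IN value gives OUT[B7] (row B7 above).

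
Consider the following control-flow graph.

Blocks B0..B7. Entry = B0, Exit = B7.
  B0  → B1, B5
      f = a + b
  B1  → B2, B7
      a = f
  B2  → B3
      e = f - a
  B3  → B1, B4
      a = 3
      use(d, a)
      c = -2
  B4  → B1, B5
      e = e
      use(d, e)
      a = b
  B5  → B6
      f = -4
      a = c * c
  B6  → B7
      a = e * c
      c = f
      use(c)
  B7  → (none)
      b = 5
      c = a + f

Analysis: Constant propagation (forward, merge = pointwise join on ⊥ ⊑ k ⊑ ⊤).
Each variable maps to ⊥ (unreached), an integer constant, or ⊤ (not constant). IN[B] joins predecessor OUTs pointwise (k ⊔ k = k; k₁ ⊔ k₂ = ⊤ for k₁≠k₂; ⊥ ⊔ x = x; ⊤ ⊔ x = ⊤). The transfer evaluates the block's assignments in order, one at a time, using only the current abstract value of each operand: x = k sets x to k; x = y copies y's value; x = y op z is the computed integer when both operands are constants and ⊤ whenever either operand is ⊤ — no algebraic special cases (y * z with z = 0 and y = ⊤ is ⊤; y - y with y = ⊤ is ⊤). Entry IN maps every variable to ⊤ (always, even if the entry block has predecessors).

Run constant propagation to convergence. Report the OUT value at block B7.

Answer: {a: ⊤, b: 5, c: ⊤, d: ⊤, e: ⊤, f: ⊤}

Derivation:
Per-block solution:
  B0: | IN=(all ⊤) | OUT=(all ⊤)
  B1: | IN=(all ⊤) | OUT=(all ⊤)
  B2: | IN=(all ⊤) | OUT=(all ⊤)
  B3: | IN=(all ⊤) | OUT={a:3, c:-2; rest ⊤}
  B4: | IN={a:3, c:-2; rest ⊤} | OUT={c:-2; rest ⊤}
  B5: | IN=(all ⊤) | OUT={f:-4; rest ⊤}
  B6: | IN={f:-4; rest ⊤} | OUT={c:-4, f:-4; rest ⊤}
  B7: | IN=(all ⊤) | OUT={b:5; rest ⊤}

Merge at B7: IN[B7] = OUT[B1] ⊔ OUT[B6] = {a: ⊤, b: ⊤, c: ⊤, d: ⊤, e: ⊤, f: ⊤}
Applying B7's transfer function to that IN value gives OUT[B7] (row B7 above).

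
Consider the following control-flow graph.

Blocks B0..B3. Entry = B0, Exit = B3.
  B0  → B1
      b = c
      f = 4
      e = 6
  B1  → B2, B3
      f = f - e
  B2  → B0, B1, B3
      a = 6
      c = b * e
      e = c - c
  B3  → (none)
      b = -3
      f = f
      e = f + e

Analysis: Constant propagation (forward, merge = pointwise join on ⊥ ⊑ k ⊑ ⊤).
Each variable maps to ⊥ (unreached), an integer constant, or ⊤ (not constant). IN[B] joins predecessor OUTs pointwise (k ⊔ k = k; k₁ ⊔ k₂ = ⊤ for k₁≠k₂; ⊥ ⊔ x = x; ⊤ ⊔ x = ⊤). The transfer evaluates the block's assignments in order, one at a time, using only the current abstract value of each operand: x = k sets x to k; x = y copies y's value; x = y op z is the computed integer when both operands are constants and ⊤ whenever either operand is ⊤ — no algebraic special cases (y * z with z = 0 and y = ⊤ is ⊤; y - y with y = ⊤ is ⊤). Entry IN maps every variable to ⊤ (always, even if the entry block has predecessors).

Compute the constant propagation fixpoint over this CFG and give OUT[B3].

Answer: {a: ⊤, b: -3, c: ⊤, d: ⊤, e: ⊤, f: ⊤}

Trace:
Fixpoint table:
  B0: | IN=(all ⊤) | OUT={e:6, f:4; rest ⊤}
  B1: | IN=(all ⊤) | OUT=(all ⊤)
  B2: | IN=(all ⊤) | OUT={a:6; rest ⊤}
  B3: | IN=(all ⊤) | OUT={b:-3; rest ⊤}

Merge at B3: IN[B3] = OUT[B1] ⊔ OUT[B2] = {a: ⊤, b: ⊤, c: ⊤, d: ⊤, e: ⊤, f: ⊤}
Applying B3's transfer function to that IN value gives OUT[B3] (row B3 above).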